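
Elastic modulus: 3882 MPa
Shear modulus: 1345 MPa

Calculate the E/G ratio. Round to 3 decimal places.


E / G = 3882 / 1345 = 2.886

2.886


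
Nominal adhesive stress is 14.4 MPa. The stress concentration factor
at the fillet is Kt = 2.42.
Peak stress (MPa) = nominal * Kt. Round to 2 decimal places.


Peak = 14.4 * 2.42 = 34.85 MPa

34.85


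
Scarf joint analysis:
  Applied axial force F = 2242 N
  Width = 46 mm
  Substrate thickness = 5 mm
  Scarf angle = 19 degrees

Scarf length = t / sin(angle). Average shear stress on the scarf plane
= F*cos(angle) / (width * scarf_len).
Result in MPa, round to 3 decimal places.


Scarf length = 5 / sin(19 deg) = 15.3578 mm
cos(19 deg) = 0.945519
Shear = 2242 * 0.945519 / (46 * 15.3578)
= 3.001 MPa

3.001


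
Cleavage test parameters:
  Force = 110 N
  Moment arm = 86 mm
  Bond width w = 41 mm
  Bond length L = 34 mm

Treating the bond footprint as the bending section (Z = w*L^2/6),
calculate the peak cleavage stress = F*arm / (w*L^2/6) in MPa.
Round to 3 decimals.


M = 110 * 86 = 9460 N*mm
Z = 41 * 34^2 / 6 = 47396 / 6 mm^3
sigma = M / Z = 6 * 9460 / 47396 = 56760 / 47396
= 1.198 MPa

1.198


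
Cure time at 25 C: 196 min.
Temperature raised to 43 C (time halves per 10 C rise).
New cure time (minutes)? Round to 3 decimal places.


Acceleration factor = 2^(18/10) = 3.4822
New time = 196 / 3.4822 = 56.286 min

56.286


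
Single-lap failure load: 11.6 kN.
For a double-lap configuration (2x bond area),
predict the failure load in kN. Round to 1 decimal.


Failure load = 11.6 * 2 = 23.2 kN

23.2


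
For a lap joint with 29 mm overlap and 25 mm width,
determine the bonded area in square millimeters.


Area = 29 * 25 = 725 mm^2

725


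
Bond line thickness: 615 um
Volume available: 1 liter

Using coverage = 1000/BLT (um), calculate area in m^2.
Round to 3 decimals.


1 L = 1e6 mm^3, thickness = 615 um = 0.615 mm
Area = 1e6 / 0.615 mm^2 = (1e6 / 0.615) / 1e6 m^2 = 1000 / 615 m^2
= 1.626 m^2

1.626


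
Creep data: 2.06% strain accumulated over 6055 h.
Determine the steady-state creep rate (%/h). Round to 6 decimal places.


Rate = 2.06 / 6055 = 0.000340 %/h

0.000340


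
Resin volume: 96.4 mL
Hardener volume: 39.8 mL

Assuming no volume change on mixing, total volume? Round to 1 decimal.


V_total = 96.4 + 39.8 = 136.2 mL

136.2


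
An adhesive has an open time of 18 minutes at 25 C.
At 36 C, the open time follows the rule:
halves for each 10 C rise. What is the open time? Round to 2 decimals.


Factor = 2^((36-25)/10) = 2.1435
Open time = 18 / 2.1435 = 8.40 min

8.40


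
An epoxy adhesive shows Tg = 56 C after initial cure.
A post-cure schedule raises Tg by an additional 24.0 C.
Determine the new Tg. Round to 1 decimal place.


New Tg = 56 + 24.0
= 80.0 C

80.0


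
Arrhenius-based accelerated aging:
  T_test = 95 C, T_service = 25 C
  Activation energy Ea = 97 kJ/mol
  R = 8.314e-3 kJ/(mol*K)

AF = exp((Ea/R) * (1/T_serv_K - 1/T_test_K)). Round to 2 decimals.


T_test_K = 368.15, T_serv_K = 298.15
AF = exp((97/8.314e-3) * (1/298.15 - 1/368.15))
= 1703.54

1703.54


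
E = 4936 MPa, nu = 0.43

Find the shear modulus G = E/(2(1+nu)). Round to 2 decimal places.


G = 4936 / (2 * 1.43)
= 1725.87 MPa

1725.87


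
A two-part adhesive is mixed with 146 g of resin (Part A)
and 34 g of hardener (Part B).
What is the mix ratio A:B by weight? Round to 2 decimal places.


Mix ratio = mass_A / mass_B
= 146 / 34
= 4.29

4.29


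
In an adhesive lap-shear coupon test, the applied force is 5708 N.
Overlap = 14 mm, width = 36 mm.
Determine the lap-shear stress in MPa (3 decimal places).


stress = F / (overlap * width)
= 5708 / (14 * 36)
= 11.325 MPa

11.325


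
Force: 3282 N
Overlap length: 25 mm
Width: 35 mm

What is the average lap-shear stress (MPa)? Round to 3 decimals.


Average shear stress = F / (overlap * width)
= 3282 / (25 * 35)
= 3.751 MPa

3.751


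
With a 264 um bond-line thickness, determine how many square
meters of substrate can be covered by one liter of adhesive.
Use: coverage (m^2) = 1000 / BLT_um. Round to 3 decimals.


Coverage = 1000 / 264 = 3.788 m^2

3.788


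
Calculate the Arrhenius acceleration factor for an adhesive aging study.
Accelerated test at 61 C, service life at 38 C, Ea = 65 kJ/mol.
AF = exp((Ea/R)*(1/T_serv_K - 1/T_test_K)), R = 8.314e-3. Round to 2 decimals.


T_test = 334.15 K, T_serv = 311.15 K
Ea/R = 65 / 0.008314 = 7818.14
AF = exp(7818.14 * (1/311.15 - 1/334.15))
= 5.64

5.64


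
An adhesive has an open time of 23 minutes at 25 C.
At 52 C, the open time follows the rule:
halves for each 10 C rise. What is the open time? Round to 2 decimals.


Factor = 2^((52-25)/10) = 6.4980
Open time = 23 / 6.4980 = 3.54 min

3.54


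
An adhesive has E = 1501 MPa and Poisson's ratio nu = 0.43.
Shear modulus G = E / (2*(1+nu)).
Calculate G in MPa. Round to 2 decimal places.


G = 1501 / (2*(1+0.43))
= 1501 / 2.86
= 524.83 MPa

524.83


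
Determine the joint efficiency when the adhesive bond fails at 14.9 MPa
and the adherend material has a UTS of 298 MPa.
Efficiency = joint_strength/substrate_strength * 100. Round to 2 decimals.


Joint efficiency = 14.9 / 298 * 100
= 5.00%

5.00


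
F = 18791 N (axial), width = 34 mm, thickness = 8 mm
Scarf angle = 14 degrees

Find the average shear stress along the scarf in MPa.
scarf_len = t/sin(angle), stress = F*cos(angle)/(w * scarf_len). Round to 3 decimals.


scarf_len = 8/sin(14 deg) = 33.0685
cos(14 deg) = 0.970296
stress = 18791*0.970296/(34*33.0685) = 16.217 MPa

16.217


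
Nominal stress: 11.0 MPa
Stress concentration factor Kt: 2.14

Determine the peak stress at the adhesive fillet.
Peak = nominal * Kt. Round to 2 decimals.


Peak stress = 11.0 * 2.14
= 23.54 MPa

23.54


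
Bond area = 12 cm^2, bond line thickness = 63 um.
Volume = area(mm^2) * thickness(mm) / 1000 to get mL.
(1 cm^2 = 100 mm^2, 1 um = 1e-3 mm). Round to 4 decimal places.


area_mm2 = 12 * 100 = 1200
blt_mm = 63 * 1e-3 = 0.063
vol_mm3 = 1200 * 0.063 = 75.6
vol_mL = 75.6 / 1000 = 0.0756 mL

0.0756


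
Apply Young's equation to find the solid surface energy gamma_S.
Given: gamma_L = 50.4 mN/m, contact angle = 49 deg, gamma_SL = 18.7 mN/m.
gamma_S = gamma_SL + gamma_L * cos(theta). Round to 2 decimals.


theta_rad = 49 * pi/180 = 0.855211
gamma_S = 18.7 + 50.4 * cos(0.855211)
= 51.77 mN/m

51.77


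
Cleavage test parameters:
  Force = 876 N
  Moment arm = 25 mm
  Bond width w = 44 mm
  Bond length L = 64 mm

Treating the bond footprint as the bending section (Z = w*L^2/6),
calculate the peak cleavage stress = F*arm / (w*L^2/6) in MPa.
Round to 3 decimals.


M = 876 * 25 = 21900 N*mm
Z = 44 * 64^2 / 6 = 180224 / 6 mm^3
sigma = M / Z = 6 * 21900 / 180224 = 131400 / 180224
= 0.729 MPa

0.729


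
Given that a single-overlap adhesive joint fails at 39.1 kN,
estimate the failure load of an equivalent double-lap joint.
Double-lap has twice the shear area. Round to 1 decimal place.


Double-lap factor = 2
Expected load = 39.1 * 2 = 78.2 kN

78.2


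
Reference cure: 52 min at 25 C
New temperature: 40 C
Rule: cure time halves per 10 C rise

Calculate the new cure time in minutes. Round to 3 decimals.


factor = 2^((40-25)/10) = 2.8284
t_new = 52 / 2.8284 = 18.385 min

18.385


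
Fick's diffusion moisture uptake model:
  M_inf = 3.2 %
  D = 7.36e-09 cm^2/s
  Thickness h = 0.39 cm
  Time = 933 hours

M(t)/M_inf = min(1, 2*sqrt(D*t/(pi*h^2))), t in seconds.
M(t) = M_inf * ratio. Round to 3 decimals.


t_sec = 933 * 3600 = 3358800
ratio = 2*sqrt(7.36e-09*3358800/(pi*0.39^2))
= min(1, 0.454906)
= 0.454906
M(t) = 3.2 * 0.454906 = 1.456 %

1.456


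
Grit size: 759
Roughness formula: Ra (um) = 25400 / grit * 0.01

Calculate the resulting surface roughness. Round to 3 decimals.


Ra = 25400 / 759 * 0.01
= 0.335 um

0.335


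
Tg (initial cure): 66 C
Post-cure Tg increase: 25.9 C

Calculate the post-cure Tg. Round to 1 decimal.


Post-cure Tg = 66 + 25.9 = 91.9 C

91.9


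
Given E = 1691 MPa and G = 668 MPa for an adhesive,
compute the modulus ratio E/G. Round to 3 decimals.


E/G ratio = 1691 / 668 = 2.531

2.531


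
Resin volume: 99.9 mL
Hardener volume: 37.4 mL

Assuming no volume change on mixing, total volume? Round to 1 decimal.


V_total = 99.9 + 37.4 = 137.3 mL

137.3


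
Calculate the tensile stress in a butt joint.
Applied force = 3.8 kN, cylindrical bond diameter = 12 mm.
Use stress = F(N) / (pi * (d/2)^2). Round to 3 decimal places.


A = pi * 6.0^2 = 113.0973 mm^2
sigma = 3800.0 / 113.0973 = 33.599 MPa

33.599


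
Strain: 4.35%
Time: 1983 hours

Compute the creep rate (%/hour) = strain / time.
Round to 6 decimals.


Creep rate = 4.35 / 1983
= 0.002194 %/h

0.002194


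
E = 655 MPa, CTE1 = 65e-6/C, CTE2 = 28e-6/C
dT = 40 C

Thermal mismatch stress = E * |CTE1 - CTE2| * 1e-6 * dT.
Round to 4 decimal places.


= 655 * 37e-6 * 40
= 0.9694 MPa

0.9694


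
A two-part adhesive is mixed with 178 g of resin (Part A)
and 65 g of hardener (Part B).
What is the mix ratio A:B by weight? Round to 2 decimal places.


Mix ratio = mass_A / mass_B
= 178 / 65
= 2.74

2.74


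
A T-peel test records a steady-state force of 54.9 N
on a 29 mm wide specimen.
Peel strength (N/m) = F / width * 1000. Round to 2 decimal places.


Peel strength = 54.9 / 29 * 1000
= 1893.10 N/m

1893.10


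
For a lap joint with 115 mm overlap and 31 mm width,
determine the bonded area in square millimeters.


Area = 115 * 31 = 3565 mm^2

3565


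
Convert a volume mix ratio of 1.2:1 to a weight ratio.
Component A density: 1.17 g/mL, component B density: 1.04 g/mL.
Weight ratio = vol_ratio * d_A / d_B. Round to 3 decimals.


= 1.2 * 1.17 / 1.04 = 1.350

1.350


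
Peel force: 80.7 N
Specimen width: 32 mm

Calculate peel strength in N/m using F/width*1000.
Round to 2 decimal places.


Peel strength = 80.7 / 32 * 1000 = 2521.88 N/m

2521.88


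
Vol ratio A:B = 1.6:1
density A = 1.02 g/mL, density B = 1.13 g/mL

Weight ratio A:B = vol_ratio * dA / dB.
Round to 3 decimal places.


Weight ratio = 1.6 * 1.02 / 1.13
= 1.444

1.444


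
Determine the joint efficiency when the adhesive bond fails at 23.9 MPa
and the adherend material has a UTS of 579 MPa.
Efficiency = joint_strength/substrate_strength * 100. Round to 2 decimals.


Joint efficiency = 23.9 / 579 * 100
= 4.13%

4.13


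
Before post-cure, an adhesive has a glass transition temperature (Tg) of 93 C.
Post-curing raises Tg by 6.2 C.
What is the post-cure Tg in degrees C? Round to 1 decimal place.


Tg_post = Tg_base + delta_Tg
= 93 + 6.2
= 99.2 C

99.2


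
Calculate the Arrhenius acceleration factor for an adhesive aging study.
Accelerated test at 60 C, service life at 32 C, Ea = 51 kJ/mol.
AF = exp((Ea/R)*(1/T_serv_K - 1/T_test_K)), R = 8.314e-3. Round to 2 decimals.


T_test = 333.15 K, T_serv = 305.15 K
Ea/R = 51 / 0.008314 = 6134.23
AF = exp(6134.23 * (1/305.15 - 1/333.15))
= 5.42

5.42


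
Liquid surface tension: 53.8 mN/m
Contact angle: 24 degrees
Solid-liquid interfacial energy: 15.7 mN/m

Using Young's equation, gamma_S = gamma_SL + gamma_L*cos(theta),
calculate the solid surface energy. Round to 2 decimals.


gamma_S = 15.7 + 53.8 * cos(24)
= 64.85 mN/m

64.85


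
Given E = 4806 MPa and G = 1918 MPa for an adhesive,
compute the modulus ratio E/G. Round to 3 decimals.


E/G ratio = 4806 / 1918 = 2.506

2.506


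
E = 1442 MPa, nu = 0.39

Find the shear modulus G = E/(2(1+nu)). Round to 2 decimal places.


G = 1442 / (2 * 1.39)
= 518.71 MPa

518.71


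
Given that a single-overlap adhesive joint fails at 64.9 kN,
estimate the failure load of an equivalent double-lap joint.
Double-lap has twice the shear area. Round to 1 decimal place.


Double-lap factor = 2
Expected load = 64.9 * 2 = 129.8 kN

129.8


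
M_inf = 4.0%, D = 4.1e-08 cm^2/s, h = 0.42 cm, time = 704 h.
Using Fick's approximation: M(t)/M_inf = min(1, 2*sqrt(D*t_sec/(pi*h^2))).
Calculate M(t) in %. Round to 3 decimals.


t = 2534400 s
ratio = min(1, 2*sqrt(4.1e-08*2534400/(pi*0.1764)))
= 0.866035
M(t) = 4.0 * 0.866035 = 3.464%

3.464


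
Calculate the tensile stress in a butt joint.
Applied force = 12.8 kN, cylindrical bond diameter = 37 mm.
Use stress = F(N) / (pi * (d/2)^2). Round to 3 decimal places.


A = pi * 18.5^2 = 1075.2101 mm^2
sigma = 12800.0 / 1075.2101 = 11.905 MPa

11.905


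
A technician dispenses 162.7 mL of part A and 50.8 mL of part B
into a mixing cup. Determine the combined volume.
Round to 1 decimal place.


Combined volume = 162.7 + 50.8
= 213.5 mL

213.5


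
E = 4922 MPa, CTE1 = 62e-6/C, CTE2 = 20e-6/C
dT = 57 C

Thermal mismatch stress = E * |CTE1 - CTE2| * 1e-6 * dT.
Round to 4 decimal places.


= 4922 * 42e-6 * 57
= 11.7833 MPa

11.7833


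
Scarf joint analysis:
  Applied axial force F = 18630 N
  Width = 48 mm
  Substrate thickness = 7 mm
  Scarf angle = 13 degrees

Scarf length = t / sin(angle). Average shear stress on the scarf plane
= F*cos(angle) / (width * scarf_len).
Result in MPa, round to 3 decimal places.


Scarf length = 7 / sin(13 deg) = 31.1179 mm
cos(13 deg) = 0.974370
Shear = 18630 * 0.974370 / (48 * 31.1179)
= 12.153 MPa

12.153


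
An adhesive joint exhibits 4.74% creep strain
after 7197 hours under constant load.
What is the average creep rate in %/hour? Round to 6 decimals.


Creep rate = strain / time
= 4.74 / 7197
= 0.000659 %/h

0.000659


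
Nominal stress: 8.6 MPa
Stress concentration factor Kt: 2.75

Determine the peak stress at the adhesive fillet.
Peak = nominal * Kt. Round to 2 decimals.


Peak stress = 8.6 * 2.75
= 23.65 MPa

23.65


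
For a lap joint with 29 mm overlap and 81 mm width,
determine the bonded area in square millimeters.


Area = 29 * 81 = 2349 mm^2

2349


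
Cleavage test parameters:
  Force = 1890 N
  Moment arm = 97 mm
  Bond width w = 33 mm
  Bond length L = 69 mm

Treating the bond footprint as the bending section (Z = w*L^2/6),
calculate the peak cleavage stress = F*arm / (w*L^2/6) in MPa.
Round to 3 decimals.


M = 1890 * 97 = 183330 N*mm
Z = 33 * 69^2 / 6 = 157113 / 6 mm^3
sigma = M / Z = 6 * 183330 / 157113 = 1099980 / 157113
= 7.001 MPa

7.001


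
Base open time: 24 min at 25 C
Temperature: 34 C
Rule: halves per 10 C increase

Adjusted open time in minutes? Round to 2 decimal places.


Acceleration = 2^((34-25)/10) = 1.8661
Open time = 24 / 1.8661 = 12.86 min

12.86


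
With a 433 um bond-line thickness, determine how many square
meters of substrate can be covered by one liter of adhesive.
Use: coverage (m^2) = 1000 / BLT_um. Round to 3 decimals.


Coverage = 1000 / 433 = 2.309 m^2

2.309


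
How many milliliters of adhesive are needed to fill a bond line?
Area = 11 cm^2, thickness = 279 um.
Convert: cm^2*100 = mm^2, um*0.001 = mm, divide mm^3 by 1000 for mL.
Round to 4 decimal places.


= (11 * 100) * (279 * 0.001) / 1000
= 0.3069 mL

0.3069


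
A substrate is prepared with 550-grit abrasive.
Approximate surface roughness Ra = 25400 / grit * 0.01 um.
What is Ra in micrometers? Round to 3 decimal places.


Ra = 25400 / 550 * 0.01 = 0.462 um

0.462


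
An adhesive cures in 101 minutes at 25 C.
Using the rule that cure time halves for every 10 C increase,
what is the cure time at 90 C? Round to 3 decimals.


Factor = 2^((90 - 25) / 10) = 90.5097
Cure time = 101 / 90.5097
= 1.116 minutes

1.116


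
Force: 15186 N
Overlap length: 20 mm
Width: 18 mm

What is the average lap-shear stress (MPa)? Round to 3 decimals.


Average shear stress = F / (overlap * width)
= 15186 / (20 * 18)
= 42.183 MPa

42.183


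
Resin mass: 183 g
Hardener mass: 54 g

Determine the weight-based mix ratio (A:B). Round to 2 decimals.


Ratio = 183 / 54 = 3.39

3.39


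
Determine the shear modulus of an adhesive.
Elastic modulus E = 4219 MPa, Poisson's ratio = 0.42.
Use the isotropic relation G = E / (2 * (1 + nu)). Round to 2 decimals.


G = 4219 / (2*(1+0.42)) = 4219 / 2.84
= 1485.56 MPa

1485.56


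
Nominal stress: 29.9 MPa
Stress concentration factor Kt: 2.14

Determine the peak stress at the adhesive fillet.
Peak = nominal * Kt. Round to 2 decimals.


Peak stress = 29.9 * 2.14
= 63.99 MPa

63.99


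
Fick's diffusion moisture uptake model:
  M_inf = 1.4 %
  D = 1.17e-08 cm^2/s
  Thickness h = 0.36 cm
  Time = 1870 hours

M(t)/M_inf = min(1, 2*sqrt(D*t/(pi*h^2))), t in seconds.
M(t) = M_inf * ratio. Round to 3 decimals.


t_sec = 1870 * 3600 = 6732000
ratio = 2*sqrt(1.17e-08*6732000/(pi*0.36^2))
= min(1, 0.879665)
= 0.879665
M(t) = 1.4 * 0.879665 = 1.232 %

1.232


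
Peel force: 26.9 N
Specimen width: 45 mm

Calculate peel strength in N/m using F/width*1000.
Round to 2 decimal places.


Peel strength = 26.9 / 45 * 1000 = 597.78 N/m

597.78


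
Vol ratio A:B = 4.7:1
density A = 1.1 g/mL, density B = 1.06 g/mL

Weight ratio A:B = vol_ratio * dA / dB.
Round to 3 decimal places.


Weight ratio = 4.7 * 1.1 / 1.06
= 4.877

4.877


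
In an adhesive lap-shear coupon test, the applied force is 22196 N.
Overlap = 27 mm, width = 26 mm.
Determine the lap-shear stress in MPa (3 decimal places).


stress = F / (overlap * width)
= 22196 / (27 * 26)
= 31.618 MPa

31.618


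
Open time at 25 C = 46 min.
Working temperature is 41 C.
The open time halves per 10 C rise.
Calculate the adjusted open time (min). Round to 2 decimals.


factor = 2^((41 - 25) / 10) = 3.0314
ot = 46 / 3.0314 = 15.17 min

15.17


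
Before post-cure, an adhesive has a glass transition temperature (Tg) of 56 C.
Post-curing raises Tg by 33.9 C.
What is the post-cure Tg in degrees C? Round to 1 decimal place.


Tg_post = Tg_base + delta_Tg
= 56 + 33.9
= 89.9 C

89.9


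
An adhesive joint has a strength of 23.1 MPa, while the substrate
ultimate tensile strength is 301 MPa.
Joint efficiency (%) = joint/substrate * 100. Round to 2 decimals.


Efficiency = 23.1 / 301 * 100
= 7.67%

7.67


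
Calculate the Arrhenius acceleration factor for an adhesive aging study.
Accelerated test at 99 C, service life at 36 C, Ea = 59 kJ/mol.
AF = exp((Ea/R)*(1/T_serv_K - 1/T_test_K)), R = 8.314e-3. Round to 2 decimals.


T_test = 372.15 K, T_serv = 309.15 K
Ea/R = 59 / 0.008314 = 7096.46
AF = exp(7096.46 * (1/309.15 - 1/372.15))
= 48.71

48.71


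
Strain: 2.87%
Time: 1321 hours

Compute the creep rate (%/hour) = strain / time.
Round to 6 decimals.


Creep rate = 2.87 / 1321
= 0.002173 %/h

0.002173


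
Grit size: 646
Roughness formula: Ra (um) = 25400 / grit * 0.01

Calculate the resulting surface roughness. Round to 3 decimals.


Ra = 25400 / 646 * 0.01
= 0.393 um

0.393


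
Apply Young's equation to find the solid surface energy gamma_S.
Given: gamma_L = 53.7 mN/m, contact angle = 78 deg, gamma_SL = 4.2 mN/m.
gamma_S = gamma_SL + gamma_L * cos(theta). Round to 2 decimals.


theta_rad = 78 * pi/180 = 1.361357
gamma_S = 4.2 + 53.7 * cos(1.361357)
= 15.36 mN/m

15.36


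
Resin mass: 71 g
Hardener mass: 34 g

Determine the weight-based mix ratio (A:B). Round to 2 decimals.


Ratio = 71 / 34 = 2.09

2.09


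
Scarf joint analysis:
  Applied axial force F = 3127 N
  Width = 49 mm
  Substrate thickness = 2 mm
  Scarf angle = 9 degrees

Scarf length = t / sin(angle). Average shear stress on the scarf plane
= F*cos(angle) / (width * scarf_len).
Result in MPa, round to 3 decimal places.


Scarf length = 2 / sin(9 deg) = 12.7849 mm
cos(9 deg) = 0.987688
Shear = 3127 * 0.987688 / (49 * 12.7849)
= 4.930 MPa

4.930


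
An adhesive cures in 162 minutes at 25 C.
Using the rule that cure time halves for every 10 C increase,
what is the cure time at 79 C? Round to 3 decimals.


Factor = 2^((79 - 25) / 10) = 42.2243
Cure time = 162 / 42.2243
= 3.837 minutes

3.837


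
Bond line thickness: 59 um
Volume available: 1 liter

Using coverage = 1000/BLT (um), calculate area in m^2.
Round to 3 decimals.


1 L = 1e6 mm^3, thickness = 59 um = 0.059 mm
Area = 1e6 / 0.059 mm^2 = (1e6 / 0.059) / 1e6 m^2 = 1000 / 59 m^2
= 16.949 m^2

16.949


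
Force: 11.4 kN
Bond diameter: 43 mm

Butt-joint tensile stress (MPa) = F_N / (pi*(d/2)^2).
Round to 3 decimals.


F_N = 11.4 * 1000 = 11400.0 N
A = pi*(21.5)^2 = 1452.2012 mm^2
stress = 11400.0 / 1452.2012 = 7.850 MPa

7.850


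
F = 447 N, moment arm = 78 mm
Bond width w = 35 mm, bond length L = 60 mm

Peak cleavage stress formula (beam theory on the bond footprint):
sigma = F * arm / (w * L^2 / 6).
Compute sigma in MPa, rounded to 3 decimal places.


sigma = (447 * 78) / (35 * 3600 / 6)
= 34866 * 6 / 126000
= 209196 / 126000
= 1.660 MPa

1.660


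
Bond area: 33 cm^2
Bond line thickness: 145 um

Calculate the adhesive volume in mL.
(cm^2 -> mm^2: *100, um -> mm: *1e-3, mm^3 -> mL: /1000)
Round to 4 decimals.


V = 33*100 * 145*1e-3 / 1000
= 0.4785 mL

0.4785


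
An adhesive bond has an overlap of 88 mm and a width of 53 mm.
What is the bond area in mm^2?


Bond area = overlap * width
= 88 * 53
= 4664 mm^2

4664


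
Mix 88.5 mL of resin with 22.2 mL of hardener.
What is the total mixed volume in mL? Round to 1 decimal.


Total = 88.5 + 22.2 = 110.7 mL

110.7


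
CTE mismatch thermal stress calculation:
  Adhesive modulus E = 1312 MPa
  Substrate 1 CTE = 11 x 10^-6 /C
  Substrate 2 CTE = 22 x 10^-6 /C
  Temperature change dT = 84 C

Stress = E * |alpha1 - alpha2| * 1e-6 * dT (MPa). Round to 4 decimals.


delta_alpha = |11 - 22| = 11 x 10^-6/C
Stress = 1312 * 11e-6 * 84
= 1.2123 MPa

1.2123


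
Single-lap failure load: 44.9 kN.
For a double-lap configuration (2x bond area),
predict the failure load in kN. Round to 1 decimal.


Failure load = 44.9 * 2 = 89.8 kN

89.8


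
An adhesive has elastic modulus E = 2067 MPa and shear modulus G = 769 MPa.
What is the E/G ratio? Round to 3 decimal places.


E/G = 2067 / 769 = 2.688

2.688


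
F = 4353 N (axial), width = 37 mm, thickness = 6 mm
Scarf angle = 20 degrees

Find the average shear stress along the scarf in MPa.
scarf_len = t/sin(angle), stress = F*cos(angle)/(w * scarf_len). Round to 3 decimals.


scarf_len = 6/sin(20 deg) = 17.5428
cos(20 deg) = 0.939693
stress = 4353*0.939693/(37*17.5428) = 6.302 MPa

6.302


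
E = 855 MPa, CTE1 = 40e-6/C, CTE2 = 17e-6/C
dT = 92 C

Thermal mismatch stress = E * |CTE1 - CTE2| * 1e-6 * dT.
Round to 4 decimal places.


= 855 * 23e-6 * 92
= 1.8092 MPa

1.8092


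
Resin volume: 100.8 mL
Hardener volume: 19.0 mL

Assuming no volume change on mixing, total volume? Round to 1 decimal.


V_total = 100.8 + 19.0 = 119.8 mL

119.8


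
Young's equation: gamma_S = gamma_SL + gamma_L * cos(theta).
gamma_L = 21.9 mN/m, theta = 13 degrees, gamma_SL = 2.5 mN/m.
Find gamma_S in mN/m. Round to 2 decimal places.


cos(13 deg) = 0.974370
gamma_S = 2.5 + 21.9 * 0.974370
= 23.84 mN/m

23.84


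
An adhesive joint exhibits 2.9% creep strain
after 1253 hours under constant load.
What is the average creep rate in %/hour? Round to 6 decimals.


Creep rate = strain / time
= 2.9 / 1253
= 0.002314 %/h

0.002314


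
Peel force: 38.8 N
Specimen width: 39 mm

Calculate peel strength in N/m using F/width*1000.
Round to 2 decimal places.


Peel strength = 38.8 / 39 * 1000 = 994.87 N/m

994.87


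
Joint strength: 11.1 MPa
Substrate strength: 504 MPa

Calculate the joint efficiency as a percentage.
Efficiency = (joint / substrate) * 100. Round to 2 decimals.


Efficiency = (11.1 / 504) * 100 = 2.20%

2.20


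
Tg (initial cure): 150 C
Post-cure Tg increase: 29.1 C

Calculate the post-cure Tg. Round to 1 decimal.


Post-cure Tg = 150 + 29.1 = 179.1 C

179.1


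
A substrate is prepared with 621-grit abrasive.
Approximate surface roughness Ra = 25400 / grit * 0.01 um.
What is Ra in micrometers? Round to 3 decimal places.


Ra = 25400 / 621 * 0.01 = 0.409 um

0.409


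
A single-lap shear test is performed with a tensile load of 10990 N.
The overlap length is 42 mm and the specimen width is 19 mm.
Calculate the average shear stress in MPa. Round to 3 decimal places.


Shear stress = F / (overlap * width)
= 10990 / (42 * 19)
= 10990 / 798
= 13.772 MPa

13.772


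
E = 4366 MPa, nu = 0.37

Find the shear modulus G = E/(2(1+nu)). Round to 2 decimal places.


G = 4366 / (2 * 1.37)
= 1593.43 MPa

1593.43


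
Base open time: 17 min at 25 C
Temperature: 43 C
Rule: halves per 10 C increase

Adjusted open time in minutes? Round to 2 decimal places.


Acceleration = 2^((43-25)/10) = 3.4822
Open time = 17 / 3.4822 = 4.88 min

4.88


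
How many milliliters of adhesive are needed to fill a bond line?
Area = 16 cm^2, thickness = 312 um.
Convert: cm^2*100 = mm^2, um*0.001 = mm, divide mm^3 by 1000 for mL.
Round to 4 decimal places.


= (16 * 100) * (312 * 0.001) / 1000
= 0.4992 mL

0.4992


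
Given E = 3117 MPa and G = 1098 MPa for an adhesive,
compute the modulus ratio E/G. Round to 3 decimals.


E/G ratio = 3117 / 1098 = 2.839

2.839


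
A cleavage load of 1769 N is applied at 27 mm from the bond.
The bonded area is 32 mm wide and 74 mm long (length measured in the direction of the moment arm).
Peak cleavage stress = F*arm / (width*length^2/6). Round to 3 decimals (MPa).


Moment = 1769 * 27 = 47763 N*mm
Section modulus = 32 * 5476 / 6 = 175232 / 6 mm^3
Stress = 47763 / (175232 / 6) = 286578 / 175232
= 1.635 MPa

1.635


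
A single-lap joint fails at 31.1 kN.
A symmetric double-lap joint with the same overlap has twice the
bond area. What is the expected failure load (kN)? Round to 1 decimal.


Double-lap load = 2 * 31.1 = 62.2 kN

62.2


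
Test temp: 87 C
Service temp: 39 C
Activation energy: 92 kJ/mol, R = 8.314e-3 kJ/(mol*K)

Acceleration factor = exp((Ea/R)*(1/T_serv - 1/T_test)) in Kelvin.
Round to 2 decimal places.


AF = exp((92/0.008314)*(1/312.15 - 1/360.15))
= 112.69

112.69


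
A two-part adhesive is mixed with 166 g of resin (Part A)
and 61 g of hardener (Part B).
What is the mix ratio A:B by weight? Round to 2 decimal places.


Mix ratio = mass_A / mass_B
= 166 / 61
= 2.72

2.72


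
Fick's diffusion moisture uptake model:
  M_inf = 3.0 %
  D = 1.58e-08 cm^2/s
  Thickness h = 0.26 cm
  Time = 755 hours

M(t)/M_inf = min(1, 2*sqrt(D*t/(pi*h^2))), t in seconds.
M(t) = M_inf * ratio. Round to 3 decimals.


t_sec = 755 * 3600 = 2718000
ratio = 2*sqrt(1.58e-08*2718000/(pi*0.26^2))
= min(1, 0.899363)
= 0.899363
M(t) = 3.0 * 0.899363 = 2.698 %

2.698


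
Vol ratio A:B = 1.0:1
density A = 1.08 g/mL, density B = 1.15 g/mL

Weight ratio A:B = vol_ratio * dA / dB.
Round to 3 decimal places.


Weight ratio = 1.0 * 1.08 / 1.15
= 0.939

0.939


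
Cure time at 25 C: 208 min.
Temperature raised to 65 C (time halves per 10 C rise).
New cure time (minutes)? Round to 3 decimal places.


Acceleration factor = 2^(40/10) = 16.0000
New time = 208 / 16.0000 = 13.000 min

13.000


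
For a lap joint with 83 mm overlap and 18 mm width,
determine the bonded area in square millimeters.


Area = 83 * 18 = 1494 mm^2

1494


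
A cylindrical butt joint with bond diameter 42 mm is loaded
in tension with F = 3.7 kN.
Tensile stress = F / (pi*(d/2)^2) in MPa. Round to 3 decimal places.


Area = pi * (42/2)^2 = 1385.4424 mm^2
Stress = 3.7*1000 / 1385.4424
= 2.671 MPa

2.671


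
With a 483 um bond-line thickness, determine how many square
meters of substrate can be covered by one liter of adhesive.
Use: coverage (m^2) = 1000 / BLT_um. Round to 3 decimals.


Coverage = 1000 / 483 = 2.070 m^2

2.070


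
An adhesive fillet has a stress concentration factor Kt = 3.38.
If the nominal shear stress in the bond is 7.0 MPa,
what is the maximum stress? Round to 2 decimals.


Max stress = 7.0 * 3.38 = 23.66 MPa

23.66


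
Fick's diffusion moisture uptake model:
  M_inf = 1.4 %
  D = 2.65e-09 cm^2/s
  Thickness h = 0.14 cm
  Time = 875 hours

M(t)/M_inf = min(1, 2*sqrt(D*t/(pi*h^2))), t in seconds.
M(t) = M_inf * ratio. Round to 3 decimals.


t_sec = 875 * 3600 = 3150000
ratio = 2*sqrt(2.65e-09*3150000/(pi*0.14^2))
= min(1, 0.736386)
= 0.736386
M(t) = 1.4 * 0.736386 = 1.031 %

1.031


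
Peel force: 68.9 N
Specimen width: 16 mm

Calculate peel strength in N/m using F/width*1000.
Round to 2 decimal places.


Peel strength = 68.9 / 16 * 1000 = 4306.25 N/m

4306.25


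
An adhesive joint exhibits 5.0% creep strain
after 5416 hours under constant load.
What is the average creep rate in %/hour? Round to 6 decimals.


Creep rate = strain / time
= 5.0 / 5416
= 0.000923 %/h

0.000923


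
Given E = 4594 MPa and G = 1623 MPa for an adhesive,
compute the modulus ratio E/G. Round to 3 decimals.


E/G ratio = 4594 / 1623 = 2.831

2.831


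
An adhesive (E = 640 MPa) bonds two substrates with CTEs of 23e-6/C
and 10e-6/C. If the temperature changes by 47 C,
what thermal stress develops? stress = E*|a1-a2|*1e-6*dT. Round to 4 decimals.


Stress = 640 * |23 - 10| * 1e-6 * 47
= 0.3910 MPa

0.3910


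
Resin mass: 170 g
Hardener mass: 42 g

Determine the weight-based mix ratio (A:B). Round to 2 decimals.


Ratio = 170 / 42 = 4.05

4.05


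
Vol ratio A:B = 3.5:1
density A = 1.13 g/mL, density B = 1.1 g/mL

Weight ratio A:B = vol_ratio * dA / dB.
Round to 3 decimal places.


Weight ratio = 3.5 * 1.13 / 1.1
= 3.595

3.595


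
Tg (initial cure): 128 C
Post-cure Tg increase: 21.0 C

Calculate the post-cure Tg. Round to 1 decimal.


Post-cure Tg = 128 + 21.0 = 149.0 C

149.0


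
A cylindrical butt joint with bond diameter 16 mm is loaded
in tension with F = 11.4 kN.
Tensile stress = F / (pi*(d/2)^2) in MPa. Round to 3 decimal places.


Area = pi * (16/2)^2 = 201.0619 mm^2
Stress = 11.4*1000 / 201.0619
= 56.699 MPa

56.699


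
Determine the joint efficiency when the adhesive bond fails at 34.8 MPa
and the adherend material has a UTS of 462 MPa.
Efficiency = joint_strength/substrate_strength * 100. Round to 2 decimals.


Joint efficiency = 34.8 / 462 * 100
= 7.53%

7.53


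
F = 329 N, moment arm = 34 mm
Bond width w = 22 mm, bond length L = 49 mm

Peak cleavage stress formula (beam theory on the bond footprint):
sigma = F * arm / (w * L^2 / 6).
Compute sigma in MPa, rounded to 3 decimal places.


sigma = (329 * 34) / (22 * 2401 / 6)
= 11186 * 6 / 52822
= 67116 / 52822
= 1.271 MPa

1.271


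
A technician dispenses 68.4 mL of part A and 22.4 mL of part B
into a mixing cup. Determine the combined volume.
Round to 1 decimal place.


Combined volume = 68.4 + 22.4
= 90.8 mL

90.8


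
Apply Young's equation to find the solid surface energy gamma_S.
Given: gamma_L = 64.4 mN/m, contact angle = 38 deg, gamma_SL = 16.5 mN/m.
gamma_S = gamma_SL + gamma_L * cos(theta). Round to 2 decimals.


theta_rad = 38 * pi/180 = 0.663225
gamma_S = 16.5 + 64.4 * cos(0.663225)
= 67.25 mN/m

67.25


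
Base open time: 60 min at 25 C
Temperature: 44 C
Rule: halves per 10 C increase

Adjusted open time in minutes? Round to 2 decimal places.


Acceleration = 2^((44-25)/10) = 3.7321
Open time = 60 / 3.7321 = 16.08 min

16.08


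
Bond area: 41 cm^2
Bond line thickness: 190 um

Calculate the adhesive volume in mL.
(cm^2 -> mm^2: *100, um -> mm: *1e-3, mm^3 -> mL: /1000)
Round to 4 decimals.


V = 41*100 * 190*1e-3 / 1000
= 0.7790 mL

0.7790


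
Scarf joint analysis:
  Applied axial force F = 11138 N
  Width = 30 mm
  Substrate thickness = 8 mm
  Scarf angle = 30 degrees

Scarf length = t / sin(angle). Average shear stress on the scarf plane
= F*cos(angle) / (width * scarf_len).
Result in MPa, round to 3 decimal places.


Scarf length = 8 / sin(30 deg) = 16.0000 mm
cos(30 deg) = 0.866025
Shear = 11138 * 0.866025 / (30 * 16.0000)
= 20.095 MPa

20.095


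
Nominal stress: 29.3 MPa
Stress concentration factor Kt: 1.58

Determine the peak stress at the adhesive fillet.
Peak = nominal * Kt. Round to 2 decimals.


Peak stress = 29.3 * 1.58
= 46.29 MPa

46.29


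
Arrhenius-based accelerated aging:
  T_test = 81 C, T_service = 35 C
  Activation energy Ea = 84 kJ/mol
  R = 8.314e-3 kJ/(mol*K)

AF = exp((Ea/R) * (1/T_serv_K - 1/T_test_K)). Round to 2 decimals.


T_test_K = 354.15, T_serv_K = 308.15
AF = exp((84/8.314e-3) * (1/308.15 - 1/354.15))
= 70.72

70.72


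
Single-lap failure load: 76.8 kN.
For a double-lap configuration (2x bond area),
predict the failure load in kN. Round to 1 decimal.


Failure load = 76.8 * 2 = 153.6 kN

153.6


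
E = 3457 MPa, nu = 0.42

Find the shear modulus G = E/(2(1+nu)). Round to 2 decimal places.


G = 3457 / (2 * 1.42)
= 1217.25 MPa

1217.25


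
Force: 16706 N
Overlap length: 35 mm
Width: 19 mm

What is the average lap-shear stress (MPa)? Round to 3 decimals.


Average shear stress = F / (overlap * width)
= 16706 / (35 * 19)
= 25.122 MPa

25.122


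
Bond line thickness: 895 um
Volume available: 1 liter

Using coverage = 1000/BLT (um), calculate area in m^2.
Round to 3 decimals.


1 L = 1e6 mm^3, thickness = 895 um = 0.895 mm
Area = 1e6 / 0.895 mm^2 = (1e6 / 0.895) / 1e6 m^2 = 1000 / 895 m^2
= 1.117 m^2

1.117


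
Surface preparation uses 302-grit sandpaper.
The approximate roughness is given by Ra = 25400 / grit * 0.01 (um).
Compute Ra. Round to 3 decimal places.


Ra = 25400 / 302 * 0.01
= 254 / 302
= 0.841 um

0.841


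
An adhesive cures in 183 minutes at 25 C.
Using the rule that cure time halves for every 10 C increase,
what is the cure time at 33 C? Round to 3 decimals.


Factor = 2^((33 - 25) / 10) = 1.7411
Cure time = 183 / 1.7411
= 105.106 minutes

105.106


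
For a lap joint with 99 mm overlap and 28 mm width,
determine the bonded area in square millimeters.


Area = 99 * 28 = 2772 mm^2

2772


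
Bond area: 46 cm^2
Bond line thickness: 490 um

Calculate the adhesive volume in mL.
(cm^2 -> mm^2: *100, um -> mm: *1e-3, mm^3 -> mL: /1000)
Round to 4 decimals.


V = 46*100 * 490*1e-3 / 1000
= 2.2540 mL

2.2540


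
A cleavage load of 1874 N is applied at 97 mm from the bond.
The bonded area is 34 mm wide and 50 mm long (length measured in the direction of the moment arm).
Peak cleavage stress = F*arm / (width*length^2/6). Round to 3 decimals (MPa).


Moment = 1874 * 97 = 181778 N*mm
Section modulus = 34 * 2500 / 6 = 85000 / 6 mm^3
Stress = 181778 / (85000 / 6) = 1090668 / 85000
= 12.831 MPa

12.831


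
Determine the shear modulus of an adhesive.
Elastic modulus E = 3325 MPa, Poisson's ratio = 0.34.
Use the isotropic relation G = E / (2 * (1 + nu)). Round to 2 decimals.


G = 3325 / (2*(1+0.34)) = 3325 / 2.68
= 1240.67 MPa

1240.67


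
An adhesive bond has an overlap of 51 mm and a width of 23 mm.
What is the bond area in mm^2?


Bond area = overlap * width
= 51 * 23
= 1173 mm^2

1173


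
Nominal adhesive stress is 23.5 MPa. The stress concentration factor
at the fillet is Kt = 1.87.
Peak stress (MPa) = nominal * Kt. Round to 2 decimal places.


Peak = 23.5 * 1.87 = 43.95 MPa

43.95


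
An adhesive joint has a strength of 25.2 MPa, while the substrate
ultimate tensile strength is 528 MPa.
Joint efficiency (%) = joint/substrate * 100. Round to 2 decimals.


Efficiency = 25.2 / 528 * 100
= 4.77%

4.77


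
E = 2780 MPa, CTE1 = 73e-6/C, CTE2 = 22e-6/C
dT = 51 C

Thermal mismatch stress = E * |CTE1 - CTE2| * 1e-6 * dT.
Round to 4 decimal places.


= 2780 * 51e-6 * 51
= 7.2308 MPa

7.2308


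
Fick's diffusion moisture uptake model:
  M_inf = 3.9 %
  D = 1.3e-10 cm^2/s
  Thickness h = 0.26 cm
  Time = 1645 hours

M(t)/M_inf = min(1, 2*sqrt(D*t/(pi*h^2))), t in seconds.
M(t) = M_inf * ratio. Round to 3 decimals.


t_sec = 1645 * 3600 = 5922000
ratio = 2*sqrt(1.3e-10*5922000/(pi*0.26^2))
= min(1, 0.120417)
= 0.120417
M(t) = 3.9 * 0.120417 = 0.470 %

0.470


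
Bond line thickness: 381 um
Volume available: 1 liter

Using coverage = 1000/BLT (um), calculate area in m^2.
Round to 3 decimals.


1 L = 1e6 mm^3, thickness = 381 um = 0.381 mm
Area = 1e6 / 0.381 mm^2 = (1e6 / 0.381) / 1e6 m^2 = 1000 / 381 m^2
= 2.625 m^2

2.625


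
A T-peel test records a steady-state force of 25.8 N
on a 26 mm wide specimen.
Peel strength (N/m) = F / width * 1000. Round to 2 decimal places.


Peel strength = 25.8 / 26 * 1000
= 992.31 N/m

992.31


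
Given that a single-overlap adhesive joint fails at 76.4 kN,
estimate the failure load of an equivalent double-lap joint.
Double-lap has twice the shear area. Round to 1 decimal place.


Double-lap factor = 2
Expected load = 76.4 * 2 = 152.8 kN

152.8


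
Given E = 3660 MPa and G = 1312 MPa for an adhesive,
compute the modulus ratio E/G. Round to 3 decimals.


E/G ratio = 3660 / 1312 = 2.790

2.790


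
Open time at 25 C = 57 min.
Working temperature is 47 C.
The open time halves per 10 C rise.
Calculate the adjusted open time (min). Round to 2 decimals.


factor = 2^((47 - 25) / 10) = 4.5948
ot = 57 / 4.5948 = 12.41 min

12.41


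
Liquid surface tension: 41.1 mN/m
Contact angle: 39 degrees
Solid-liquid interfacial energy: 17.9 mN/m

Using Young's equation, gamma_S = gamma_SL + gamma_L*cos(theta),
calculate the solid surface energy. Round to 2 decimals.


gamma_S = 17.9 + 41.1 * cos(39)
= 49.84 mN/m

49.84


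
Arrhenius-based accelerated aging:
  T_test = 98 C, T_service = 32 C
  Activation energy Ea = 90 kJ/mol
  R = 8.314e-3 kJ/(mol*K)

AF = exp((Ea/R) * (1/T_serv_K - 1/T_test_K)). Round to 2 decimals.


T_test_K = 371.15, T_serv_K = 305.15
AF = exp((90/8.314e-3) * (1/305.15 - 1/371.15))
= 549.12

549.12


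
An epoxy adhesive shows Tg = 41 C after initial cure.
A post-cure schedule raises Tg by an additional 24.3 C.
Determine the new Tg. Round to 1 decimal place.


New Tg = 41 + 24.3
= 65.3 C

65.3


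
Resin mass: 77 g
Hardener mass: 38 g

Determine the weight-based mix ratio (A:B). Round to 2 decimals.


Ratio = 77 / 38 = 2.03

2.03


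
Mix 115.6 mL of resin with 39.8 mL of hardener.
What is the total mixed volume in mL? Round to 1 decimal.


Total = 115.6 + 39.8 = 155.4 mL

155.4


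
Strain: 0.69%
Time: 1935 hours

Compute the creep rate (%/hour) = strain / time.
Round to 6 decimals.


Creep rate = 0.69 / 1935
= 0.000357 %/h

0.000357


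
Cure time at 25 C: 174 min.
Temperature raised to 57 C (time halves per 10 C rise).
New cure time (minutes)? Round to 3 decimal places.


Acceleration factor = 2^(32/10) = 9.1896
New time = 174 / 9.1896 = 18.934 min

18.934


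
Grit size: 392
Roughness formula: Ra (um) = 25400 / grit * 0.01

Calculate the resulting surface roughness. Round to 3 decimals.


Ra = 25400 / 392 * 0.01
= 0.648 um

0.648


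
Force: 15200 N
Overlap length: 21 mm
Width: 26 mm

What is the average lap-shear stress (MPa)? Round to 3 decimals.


Average shear stress = F / (overlap * width)
= 15200 / (21 * 26)
= 27.839 MPa

27.839


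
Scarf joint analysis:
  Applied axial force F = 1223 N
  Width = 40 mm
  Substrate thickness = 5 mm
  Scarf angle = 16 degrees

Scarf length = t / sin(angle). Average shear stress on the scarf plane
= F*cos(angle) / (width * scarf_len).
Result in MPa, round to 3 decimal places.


Scarf length = 5 / sin(16 deg) = 18.1398 mm
cos(16 deg) = 0.961262
Shear = 1223 * 0.961262 / (40 * 18.1398)
= 1.620 MPa

1.620


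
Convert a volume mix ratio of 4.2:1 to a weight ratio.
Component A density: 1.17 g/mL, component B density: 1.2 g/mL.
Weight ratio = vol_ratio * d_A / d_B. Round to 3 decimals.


= 4.2 * 1.17 / 1.2 = 4.095

4.095


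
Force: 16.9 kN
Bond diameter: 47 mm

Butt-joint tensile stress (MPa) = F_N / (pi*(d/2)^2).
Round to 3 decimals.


F_N = 16.9 * 1000 = 16900.0 N
A = pi*(23.5)^2 = 1734.9445 mm^2
stress = 16900.0 / 1734.9445 = 9.741 MPa

9.741


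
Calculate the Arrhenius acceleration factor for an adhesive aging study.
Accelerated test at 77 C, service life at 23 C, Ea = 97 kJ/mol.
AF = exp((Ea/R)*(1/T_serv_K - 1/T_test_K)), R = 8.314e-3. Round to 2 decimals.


T_test = 350.15 K, T_serv = 296.15 K
Ea/R = 97 / 0.008314 = 11667.07
AF = exp(11667.07 * (1/296.15 - 1/350.15))
= 435.11

435.11
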